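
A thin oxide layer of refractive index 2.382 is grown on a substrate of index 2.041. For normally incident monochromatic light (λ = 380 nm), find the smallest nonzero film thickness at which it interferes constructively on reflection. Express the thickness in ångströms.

399 Å

Ray reflecting at the top interface goes from n = 1.0 toward n = 2.382: a half-wave phase shift.
Ray reflecting at the bottom interface goes from n = 2.382 toward n = 2.041: no phase shift.
The two reflections differ by half a wavelength.
With one net inversion, constructive interference in reflection requires 2 n t = (m + ½) λ.
Minimum at m = 0: t = λ / (4 n) = 380 / (4 × 2.382) = 39.9 nm.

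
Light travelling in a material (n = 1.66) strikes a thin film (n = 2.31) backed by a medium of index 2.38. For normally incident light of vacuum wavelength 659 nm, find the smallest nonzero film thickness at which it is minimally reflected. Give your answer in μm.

0.0713 μm

Top surface (1.66 → 2.31): reflection off a higher-index medium gives a half-wave phase shift.
Bottom surface (2.31 → 2.38): reflection off a higher-index medium gives a half-wave phase shift.
The two reflections carry the same phase change, so no net offset.
With no net inversion, destructive interference in reflection requires 2 n t = (m + ½) λ.
Minimum at m = 0: t = λ / (4 n) = 659 / (4 × 2.31) = 71.3 nm.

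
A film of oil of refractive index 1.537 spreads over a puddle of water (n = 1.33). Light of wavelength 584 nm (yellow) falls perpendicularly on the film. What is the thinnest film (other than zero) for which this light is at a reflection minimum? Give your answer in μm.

0.190 μm

At the upper boundary (n = 1.0 to n = 1.537) the reflected ray undergoes a half-wave phase shift.
Ray reflecting at the bottom interface goes from n = 1.537 toward n = 1.33: no phase shift.
Exactly one π shift → a net half-wave offset.
For dark reflection here: 2 n t = m λ.
Minimum nonzero at m = 1: t = λ / (2 n) = 584 / (2 × 1.537) = 190 nm.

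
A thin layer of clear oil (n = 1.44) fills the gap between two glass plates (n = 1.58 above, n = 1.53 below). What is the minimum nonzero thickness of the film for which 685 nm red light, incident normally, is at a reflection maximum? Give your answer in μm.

0.119 μm

Ray reflecting at the top interface goes from n = 1.58 toward n = 1.44: no phase shift.
Ray reflecting at the bottom interface goes from n = 1.44 toward n = 1.53: a half-wave phase shift.
Exactly one π shift → a net half-wave offset.
So the condition for constructive reflection is 2 n t = (m + ½) λ.
Minimum at m = 0: t = λ / (4 n) = 685 / (4 × 1.44) = 119 nm.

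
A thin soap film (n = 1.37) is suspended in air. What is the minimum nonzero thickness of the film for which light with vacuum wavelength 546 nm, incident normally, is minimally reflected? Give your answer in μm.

0.199 μm

Ray reflecting at the top interface goes from n = 1.0 toward n = 1.37: a half-wave phase shift.
At the lower boundary (n = 1.37 to n = 1.0) the reflected ray undergoes no phase shift.
Exactly one π shift → a net half-wave offset.
With one net inversion, destructive interference in reflection requires 2 n t = m λ.
Minimum nonzero at m = 1: t = λ / (2 n) = 546 / (2 × 1.37) = 199 nm.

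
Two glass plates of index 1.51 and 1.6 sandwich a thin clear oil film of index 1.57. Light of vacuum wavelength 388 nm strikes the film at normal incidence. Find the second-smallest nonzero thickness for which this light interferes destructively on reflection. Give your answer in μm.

Top surface (1.51 → 1.57): reflection off a higher-index medium gives a half-wave phase shift.
Bottom surface (1.57 → 1.6): reflection off a higher-index medium gives a half-wave phase shift.
The two reflections carry the same phase change, so no net offset.
With no net inversion, destructive interference in reflection requires 2 n t = (m + ½) λ.
The second-smallest nonzero thickness corresponds to m = 1: t = (m + ½) λ / (2 n) = 1.50 × 388 / (2 × 1.57) = 185 nm.

0.185 μm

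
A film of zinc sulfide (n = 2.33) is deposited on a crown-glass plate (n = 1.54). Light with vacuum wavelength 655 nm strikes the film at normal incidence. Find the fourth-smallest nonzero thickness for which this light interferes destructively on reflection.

Top surface (1.0 → 2.33): reflection off a higher-index medium gives a half-wave phase shift.
Ray reflecting at the bottom interface goes from n = 2.33 toward n = 1.54: no phase shift.
Net: one phase inversion between the two reflected rays.
With one net inversion, destructive interference in reflection requires 2 n t = m λ.
The fourth-smallest nonzero thickness corresponds to m = 4: t = m λ / (2 n) = 4.00 × 655 / (2 × 2.33) = 562 nm.

562 nm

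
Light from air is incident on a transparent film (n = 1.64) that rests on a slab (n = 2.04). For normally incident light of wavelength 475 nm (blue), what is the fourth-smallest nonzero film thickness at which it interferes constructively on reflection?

579 nm

Top surface (1.0 → 1.64): reflection off a higher-index medium gives a half-wave phase shift.
Ray reflecting at the bottom interface goes from n = 1.64 toward n = 2.04: a half-wave phase shift.
The two reflections carry the same phase change, so no net offset.
With no net inversion, constructive interference in reflection requires 2 n t = m λ.
The fourth-smallest nonzero thickness corresponds to m = 4: t = m λ / (2 n) = 4.00 × 475 / (2 × 1.64) = 579 nm.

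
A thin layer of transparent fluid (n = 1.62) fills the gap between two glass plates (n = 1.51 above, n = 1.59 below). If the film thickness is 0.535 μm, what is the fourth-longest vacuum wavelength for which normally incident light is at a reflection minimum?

433 nm

Ray reflecting at the top interface goes from n = 1.51 toward n = 1.62: a half-wave phase shift.
Ray reflecting at the bottom interface goes from n = 1.62 toward n = 1.59: no phase shift.
Exactly one π shift → a net half-wave offset.
So the condition for destructive reflection is 2 n t = m λ.
λ = 2 n t / m. The fourth-longest wavelength is m = 4: λ = 2 × 1.62 × 535 / 4.00 = 433 nm.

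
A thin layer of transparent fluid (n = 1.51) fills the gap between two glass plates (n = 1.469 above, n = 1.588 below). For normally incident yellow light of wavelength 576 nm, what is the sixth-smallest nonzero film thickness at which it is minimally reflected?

At the upper boundary (n = 1.469 to n = 1.51) the reflected ray undergoes a half-wave phase shift.
Ray reflecting at the bottom interface goes from n = 1.51 toward n = 1.588: a half-wave phase shift.
Net: no relative phase inversion (both shifts match).
With no net inversion, destructive interference in reflection requires 2 n t = (m + ½) λ.
The sixth-smallest nonzero thickness corresponds to m = 5: t = (m + ½) λ / (2 n) = 5.50 × 576 / (2 × 1.51) = 1049 nm.

1049 nm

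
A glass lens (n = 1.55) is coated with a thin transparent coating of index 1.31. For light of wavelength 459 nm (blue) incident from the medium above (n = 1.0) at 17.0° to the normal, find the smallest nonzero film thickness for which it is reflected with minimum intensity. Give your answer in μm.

Ray reflecting at the top interface goes from n = 1.0 toward n = 1.31: a half-wave phase shift.
At the lower boundary (n = 1.31 to n = 1.55) the reflected ray undergoes a half-wave phase shift.
Net: no relative phase inversion (both shifts match).
For dark reflection here: 2 n t cos θ_r = (m + ½) λ.
Snell's law: 1.0 sin 17.0° = 1.31 sin θ_r → sin θ_r = 0.223, cos θ_r = 0.975.
Minimum at m = 0: t = λ / (4 n cos θ_r) = 459 / (4 × 1.31 × 0.975) = 89.9 nm.

0.0899 μm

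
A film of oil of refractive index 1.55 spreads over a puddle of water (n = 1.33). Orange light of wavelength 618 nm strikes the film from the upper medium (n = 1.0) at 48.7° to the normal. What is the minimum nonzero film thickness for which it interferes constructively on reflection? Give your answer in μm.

Top surface (1.0 → 1.55): reflection off a higher-index medium gives a half-wave phase shift.
Bottom surface (1.55 → 1.33): reflection off a lower-index medium gives no phase shift.
The two reflections differ by half a wavelength.
For bright reflection here: 2 n t cos θ_r = (m + ½) λ.
Snell's law: 1.0 sin 48.7° = 1.55 sin θ_r → sin θ_r = 0.485, cos θ_r = 0.875.
Minimum at m = 0: t = λ / (4 n cos θ_r) = 618 / (4 × 1.55 × 0.875) = 114 nm.

0.114 μm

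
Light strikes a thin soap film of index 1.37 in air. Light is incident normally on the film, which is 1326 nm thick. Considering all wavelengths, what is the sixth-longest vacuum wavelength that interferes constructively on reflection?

661 nm

At the upper boundary (n = 1.0 to n = 1.37) the reflected ray undergoes a half-wave phase shift.
At the lower boundary (n = 1.37 to n = 1.0) the reflected ray undergoes no phase shift.
Exactly one π shift → a net half-wave offset.
For bright reflection here: 2 n t = (m + ½) λ.
λ = 2 n t / (m + ½). The sixth-longest wavelength is m = 5: λ = 2 × 1.37 × 1326 / 5.50 = 661 nm.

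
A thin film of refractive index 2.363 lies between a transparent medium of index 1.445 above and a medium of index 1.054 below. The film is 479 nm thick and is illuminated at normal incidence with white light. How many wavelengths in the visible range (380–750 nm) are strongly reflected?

Top surface (1.445 → 2.363): reflection off a higher-index medium gives a half-wave phase shift.
At the lower boundary (n = 2.363 to n = 1.054) the reflected ray undergoes no phase shift.
Net: one phase inversion between the two reflected rays.
So the condition for constructive reflection is 2 n t = (m + ½) λ.
λ = 2 n t / (m + ½) = 2264 / (m + ½) nm.
m=2: 906 nm (IR); m=3: 647 nm (visible); m=4: 503 nm (visible); m=5: 412 nm (visible); m=6: 348 nm (UV).

3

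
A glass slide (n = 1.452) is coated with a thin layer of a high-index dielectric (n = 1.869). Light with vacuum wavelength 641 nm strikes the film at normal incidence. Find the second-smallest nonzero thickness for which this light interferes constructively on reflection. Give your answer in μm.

0.257 μm

Ray reflecting at the top interface goes from n = 1.0 toward n = 1.869: a half-wave phase shift.
Ray reflecting at the bottom interface goes from n = 1.869 toward n = 1.452: no phase shift.
The two reflections differ by half a wavelength.
For bright reflection here: 2 n t = (m + ½) λ.
The second-smallest nonzero thickness corresponds to m = 1: t = (m + ½) λ / (2 n) = 1.50 × 641 / (2 × 1.869) = 257 nm.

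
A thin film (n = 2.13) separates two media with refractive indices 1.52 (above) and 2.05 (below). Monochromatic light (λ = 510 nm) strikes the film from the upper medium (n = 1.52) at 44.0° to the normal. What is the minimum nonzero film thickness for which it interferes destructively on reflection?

Top surface (1.52 → 2.13): reflection off a higher-index medium gives a half-wave phase shift.
Bottom surface (2.13 → 2.05): reflection off a lower-index medium gives no phase shift.
Net: one phase inversion between the two reflected rays.
So the condition for destructive reflection is 2 n t cos θ_r = m λ.
Snell's law: 1.52 sin 44.0° = 2.13 sin θ_r → sin θ_r = 0.496, cos θ_r = 0.868.
Minimum nonzero at m = 1: t = λ / (2 n cos θ_r) = 510 / (2 × 2.13 × 0.868) = 138 nm.

138 nm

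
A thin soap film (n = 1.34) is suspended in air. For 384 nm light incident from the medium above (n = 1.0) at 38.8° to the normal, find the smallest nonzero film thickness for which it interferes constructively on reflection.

81.0 nm

Top surface (1.0 → 1.34): reflection off a higher-index medium gives a half-wave phase shift.
At the lower boundary (n = 1.34 to n = 1.0) the reflected ray undergoes no phase shift.
Exactly one π shift → a net half-wave offset.
So the condition for constructive reflection is 2 n t cos θ_r = (m + ½) λ.
Snell's law: 1.0 sin 38.8° = 1.34 sin θ_r → sin θ_r = 0.468, cos θ_r = 0.884.
Minimum at m = 0: t = λ / (4 n cos θ_r) = 384 / (4 × 1.34 × 0.884) = 81.0 nm.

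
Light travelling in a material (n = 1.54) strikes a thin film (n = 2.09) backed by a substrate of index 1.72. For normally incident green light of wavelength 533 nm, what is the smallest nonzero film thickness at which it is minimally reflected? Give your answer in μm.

0.128 μm

At the upper boundary (n = 1.54 to n = 2.09) the reflected ray undergoes a half-wave phase shift.
Ray reflecting at the bottom interface goes from n = 2.09 toward n = 1.72: no phase shift.
Net: one phase inversion between the two reflected rays.
With one net inversion, destructive interference in reflection requires 2 n t = m λ.
The smallest nonzero thickness corresponds to m = 1: t = m λ / (2 n) = 1.00 × 533 / (2 × 2.09) = 128 nm.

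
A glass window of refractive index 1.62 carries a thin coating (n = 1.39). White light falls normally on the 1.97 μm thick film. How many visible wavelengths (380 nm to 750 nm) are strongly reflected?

7

At the upper boundary (n = 1.0 to n = 1.39) the reflected ray undergoes a half-wave phase shift.
At the lower boundary (n = 1.39 to n = 1.62) the reflected ray undergoes a half-wave phase shift.
Net: no relative phase inversion (both shifts match).
With no net inversion, constructive interference in reflection requires 2 n t = m λ.
λ = 2 n t / m = 5477 / m nm.
m=7: 782 nm (IR); m=8: 685 nm (visible); m=9: 609 nm (visible); m=10: 548 nm (visible); m=11: 498 nm (visible); m=12: 456 nm (visible); m=13: 421 nm (visible); m=14: 391 nm (visible); m=15: 365 nm (UV).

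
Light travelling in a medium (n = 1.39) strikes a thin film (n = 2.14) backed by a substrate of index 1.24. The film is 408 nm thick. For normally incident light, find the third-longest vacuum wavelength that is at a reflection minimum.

582 nm

Ray reflecting at the top interface goes from n = 1.39 toward n = 2.14: a half-wave phase shift.
At the lower boundary (n = 2.14 to n = 1.24) the reflected ray undergoes no phase shift.
The two reflections differ by half a wavelength.
So the condition for destructive reflection is 2 n t = m λ.
λ = 2 n t / m. The third-longest wavelength is m = 3: λ = 2 × 2.14 × 408 / 3.00 = 582 nm.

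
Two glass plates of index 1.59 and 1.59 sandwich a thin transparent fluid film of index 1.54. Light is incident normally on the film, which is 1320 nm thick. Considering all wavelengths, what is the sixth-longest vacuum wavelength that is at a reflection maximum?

Ray reflecting at the top interface goes from n = 1.59 toward n = 1.54: no phase shift.
Bottom surface (1.54 → 1.59): reflection off a higher-index medium gives a half-wave phase shift.
The two reflections differ by half a wavelength.
So the condition for constructive reflection is 2 n t = (m + ½) λ.
λ = 2 n t / (m + ½). The sixth-longest wavelength is m = 5: λ = 2 × 1.54 × 1320 / 5.50 = 739 nm.

739 nm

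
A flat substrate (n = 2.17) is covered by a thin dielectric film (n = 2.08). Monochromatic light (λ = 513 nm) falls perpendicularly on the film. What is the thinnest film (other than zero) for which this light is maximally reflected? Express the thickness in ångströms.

Top surface (1.0 → 2.08): reflection off a higher-index medium gives a half-wave phase shift.
Ray reflecting at the bottom interface goes from n = 2.08 toward n = 2.17: a half-wave phase shift.
Zero or two π shifts → no net half-wave offset.
For strong reflection here: 2 n t = m λ.
Minimum nonzero at m = 1: t = λ / (2 n) = 513 / (2 × 2.08) = 123 nm.

1233 Å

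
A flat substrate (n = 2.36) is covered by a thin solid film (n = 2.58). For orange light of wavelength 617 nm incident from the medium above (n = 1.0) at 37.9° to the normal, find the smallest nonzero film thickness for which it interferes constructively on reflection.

61.6 nm

Ray reflecting at the top interface goes from n = 1.0 toward n = 2.58: a half-wave phase shift.
At the lower boundary (n = 2.58 to n = 2.36) the reflected ray undergoes no phase shift.
Net: one phase inversion between the two reflected rays.
With one net inversion, constructive interference in reflection requires 2 n t cos θ_r = (m + ½) λ.
Snell's law: 1.0 sin 37.9° = 2.58 sin θ_r → sin θ_r = 0.238, cos θ_r = 0.971.
Minimum at m = 0: t = λ / (4 n cos θ_r) = 617 / (4 × 2.58 × 0.971) = 61.6 nm.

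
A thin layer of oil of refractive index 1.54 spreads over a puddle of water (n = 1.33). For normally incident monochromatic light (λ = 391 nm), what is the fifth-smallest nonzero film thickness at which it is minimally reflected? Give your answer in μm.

Ray reflecting at the top interface goes from n = 1.0 toward n = 1.54: a half-wave phase shift.
At the lower boundary (n = 1.54 to n = 1.33) the reflected ray undergoes no phase shift.
Net: one phase inversion between the two reflected rays.
For dark reflection here: 2 n t = m λ.
The fifth-smallest nonzero thickness corresponds to m = 5: t = m λ / (2 n) = 5.00 × 391 / (2 × 1.54) = 635 nm.

0.635 μm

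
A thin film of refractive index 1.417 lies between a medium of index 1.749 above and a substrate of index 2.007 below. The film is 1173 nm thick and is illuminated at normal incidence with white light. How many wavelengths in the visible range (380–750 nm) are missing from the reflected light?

Top surface (1.749 → 1.417): reflection off a lower-index medium gives no phase shift.
Ray reflecting at the bottom interface goes from n = 1.417 toward n = 2.007: a half-wave phase shift.
Exactly one π shift → a net half-wave offset.
With one net inversion, destructive interference in reflection requires 2 n t = m λ.
λ = 2 n t / m = 3324 / m nm.
m=4: 831 nm (IR); m=5: 665 nm (visible); m=6: 554 nm (visible); m=7: 475 nm (visible); m=8: 416 nm (visible); m=9: 369 nm (UV).

4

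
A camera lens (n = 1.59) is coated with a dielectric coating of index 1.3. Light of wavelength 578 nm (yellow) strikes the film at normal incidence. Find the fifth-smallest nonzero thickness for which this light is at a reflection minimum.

At the upper boundary (n = 1.0 to n = 1.3) the reflected ray undergoes a half-wave phase shift.
At the lower boundary (n = 1.3 to n = 1.59) the reflected ray undergoes a half-wave phase shift.
Zero or two π shifts → no net half-wave offset.
For dark reflection here: 2 n t = (m + ½) λ.
The fifth-smallest nonzero thickness corresponds to m = 4: t = (m + ½) λ / (2 n) = 4.50 × 578 / (2 × 1.3) = 1000 nm.

1000 nm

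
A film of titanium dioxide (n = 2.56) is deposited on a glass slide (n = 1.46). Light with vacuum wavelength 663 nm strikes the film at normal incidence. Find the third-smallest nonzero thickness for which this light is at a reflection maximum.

At the upper boundary (n = 1.0 to n = 2.56) the reflected ray undergoes a half-wave phase shift.
Bottom surface (2.56 → 1.46): reflection off a lower-index medium gives no phase shift.
Net: one phase inversion between the two reflected rays.
So the condition for constructive reflection is 2 n t = (m + ½) λ.
The third-smallest nonzero thickness corresponds to m = 2: t = (m + ½) λ / (2 n) = 2.50 × 663 / (2 × 2.56) = 324 nm.

324 nm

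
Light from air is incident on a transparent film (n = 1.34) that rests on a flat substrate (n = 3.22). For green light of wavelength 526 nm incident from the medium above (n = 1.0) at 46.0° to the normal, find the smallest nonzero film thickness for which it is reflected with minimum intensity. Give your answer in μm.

0.116 μm

Top surface (1.0 → 1.34): reflection off a higher-index medium gives a half-wave phase shift.
Ray reflecting at the bottom interface goes from n = 1.34 toward n = 3.22: a half-wave phase shift.
Zero or two π shifts → no net half-wave offset.
With no net inversion, destructive interference in reflection requires 2 n t cos θ_r = (m + ½) λ.
Snell's law: 1.0 sin 46.0° = 1.34 sin θ_r → sin θ_r = 0.537, cos θ_r = 0.844.
Minimum at m = 0: t = λ / (4 n cos θ_r) = 526 / (4 × 1.34 × 0.844) = 116 nm.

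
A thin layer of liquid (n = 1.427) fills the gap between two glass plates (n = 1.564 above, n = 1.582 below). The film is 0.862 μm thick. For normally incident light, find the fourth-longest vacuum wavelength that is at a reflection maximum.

703 nm

Ray reflecting at the top interface goes from n = 1.564 toward n = 1.427: no phase shift.
At the lower boundary (n = 1.427 to n = 1.582) the reflected ray undergoes a half-wave phase shift.
Net: one phase inversion between the two reflected rays.
With one net inversion, constructive interference in reflection requires 2 n t = (m + ½) λ.
λ = 2 n t / (m + ½). The fourth-longest wavelength is m = 3: λ = 2 × 1.427 × 862 / 3.50 = 703 nm.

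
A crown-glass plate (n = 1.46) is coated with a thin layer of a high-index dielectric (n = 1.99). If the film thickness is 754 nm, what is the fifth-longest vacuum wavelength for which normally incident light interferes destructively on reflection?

600 nm

Ray reflecting at the top interface goes from n = 1.0 toward n = 1.99: a half-wave phase shift.
Bottom surface (1.99 → 1.46): reflection off a lower-index medium gives no phase shift.
Net: one phase inversion between the two reflected rays.
With one net inversion, destructive interference in reflection requires 2 n t = m λ.
λ = 2 n t / m. The fifth-longest wavelength is m = 5: λ = 2 × 1.99 × 754 / 5.00 = 600 nm.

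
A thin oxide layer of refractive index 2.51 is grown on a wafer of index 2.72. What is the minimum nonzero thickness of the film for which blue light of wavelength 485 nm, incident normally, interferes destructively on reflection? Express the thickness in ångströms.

483 Å

Top surface (1.0 → 2.51): reflection off a higher-index medium gives a half-wave phase shift.
At the lower boundary (n = 2.51 to n = 2.72) the reflected ray undergoes a half-wave phase shift.
The two reflections carry the same phase change, so no net offset.
With no net inversion, destructive interference in reflection requires 2 n t = (m + ½) λ.
Minimum at m = 0: t = λ / (4 n) = 485 / (4 × 2.51) = 48.3 nm.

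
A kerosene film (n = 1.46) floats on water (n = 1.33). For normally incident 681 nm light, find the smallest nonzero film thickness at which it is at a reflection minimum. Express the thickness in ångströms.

2332 Å

At the upper boundary (n = 1.0 to n = 1.46) the reflected ray undergoes a half-wave phase shift.
At the lower boundary (n = 1.46 to n = 1.33) the reflected ray undergoes no phase shift.
Exactly one π shift → a net half-wave offset.
With one net inversion, destructive interference in reflection requires 2 n t = m λ.
Minimum nonzero at m = 1: t = λ / (2 n) = 681 / (2 × 1.46) = 233 nm.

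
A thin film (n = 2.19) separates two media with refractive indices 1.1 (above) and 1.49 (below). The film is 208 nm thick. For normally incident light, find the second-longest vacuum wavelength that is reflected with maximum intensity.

Ray reflecting at the top interface goes from n = 1.1 toward n = 2.19: a half-wave phase shift.
Ray reflecting at the bottom interface goes from n = 2.19 toward n = 1.49: no phase shift.
Net: one phase inversion between the two reflected rays.
For bright reflection here: 2 n t = (m + ½) λ.
λ = 2 n t / (m + ½). The second-longest wavelength is m = 1: λ = 2 × 2.19 × 208 / 1.50 = 607 nm.

607 nm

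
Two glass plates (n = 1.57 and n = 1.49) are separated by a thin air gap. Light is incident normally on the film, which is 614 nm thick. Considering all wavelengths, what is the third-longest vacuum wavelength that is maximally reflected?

Ray reflecting at the top interface goes from n = 1.57 toward n = 1.0: no phase shift.
At the lower boundary (n = 1.0 to n = 1.49) the reflected ray undergoes a half-wave phase shift.
Net: one phase inversion between the two reflected rays.
So the condition for constructive reflection is 2 n t = (m + ½) λ.
λ = 2 n t / (m + ½). The third-longest wavelength is m = 2: λ = 2 × 1.0 × 614 / 2.50 = 491 nm.

491 nm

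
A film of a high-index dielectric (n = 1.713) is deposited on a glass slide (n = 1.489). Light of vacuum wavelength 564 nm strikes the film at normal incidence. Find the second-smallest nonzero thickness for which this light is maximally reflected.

Ray reflecting at the top interface goes from n = 1.0 toward n = 1.713: a half-wave phase shift.
Bottom surface (1.713 → 1.489): reflection off a lower-index medium gives no phase shift.
Net: one phase inversion between the two reflected rays.
So the condition for constructive reflection is 2 n t = (m + ½) λ.
The second-smallest nonzero thickness corresponds to m = 1: t = (m + ½) λ / (2 n) = 1.50 × 564 / (2 × 1.713) = 247 nm.

247 nm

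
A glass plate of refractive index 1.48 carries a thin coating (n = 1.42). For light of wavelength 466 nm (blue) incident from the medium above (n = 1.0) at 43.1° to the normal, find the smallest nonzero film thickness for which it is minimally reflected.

At the upper boundary (n = 1.0 to n = 1.42) the reflected ray undergoes a half-wave phase shift.
Ray reflecting at the bottom interface goes from n = 1.42 toward n = 1.48: a half-wave phase shift.
Net: no relative phase inversion (both shifts match).
With no net inversion, destructive interference in reflection requires 2 n t cos θ_r = (m + ½) λ.
Snell's law: 1.0 sin 43.1° = 1.42 sin θ_r → sin θ_r = 0.481, cos θ_r = 0.877.
Minimum at m = 0: t = λ / (4 n cos θ_r) = 466 / (4 × 1.42 × 0.877) = 93.6 nm.

93.6 nm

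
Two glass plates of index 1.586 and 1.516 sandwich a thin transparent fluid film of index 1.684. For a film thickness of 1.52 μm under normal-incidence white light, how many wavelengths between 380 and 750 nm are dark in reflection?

At the upper boundary (n = 1.586 to n = 1.684) the reflected ray undergoes a half-wave phase shift.
Bottom surface (1.684 → 1.516): reflection off a lower-index medium gives no phase shift.
Exactly one π shift → a net half-wave offset.
For weak reflection here: 2 n t = m λ.
λ = 2 n t / m = 5119 / m nm.
m=6: 853 nm (IR); m=7: 731 nm (visible); m=8: 640 nm (visible); m=9: 569 nm (visible); m=10: 512 nm (visible); m=11: 465 nm (visible); m=12: 427 nm (visible); m=13: 394 nm (visible); m=14: 366 nm (UV).

7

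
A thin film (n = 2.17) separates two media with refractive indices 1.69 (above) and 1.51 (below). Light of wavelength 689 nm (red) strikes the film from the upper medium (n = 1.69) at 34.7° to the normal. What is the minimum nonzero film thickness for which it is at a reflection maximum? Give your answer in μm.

0.0886 μm

Top surface (1.69 → 2.17): reflection off a higher-index medium gives a half-wave phase shift.
Ray reflecting at the bottom interface goes from n = 2.17 toward n = 1.51: no phase shift.
Exactly one π shift → a net half-wave offset.
So the condition for constructive reflection is 2 n t cos θ_r = (m + ½) λ.
Snell's law: 1.69 sin 34.7° = 2.17 sin θ_r → sin θ_r = 0.443, cos θ_r = 0.896.
Minimum at m = 0: t = λ / (4 n cos θ_r) = 689 / (4 × 2.17 × 0.896) = 88.6 nm.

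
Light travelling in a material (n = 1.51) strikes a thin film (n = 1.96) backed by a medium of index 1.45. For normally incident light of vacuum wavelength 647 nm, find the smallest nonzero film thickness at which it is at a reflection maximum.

At the upper boundary (n = 1.51 to n = 1.96) the reflected ray undergoes a half-wave phase shift.
At the lower boundary (n = 1.96 to n = 1.45) the reflected ray undergoes no phase shift.
Net: one phase inversion between the two reflected rays.
For strong reflection here: 2 n t = (m + ½) λ.
Minimum at m = 0: t = λ / (4 n) = 647 / (4 × 1.96) = 82.5 nm.

82.5 nm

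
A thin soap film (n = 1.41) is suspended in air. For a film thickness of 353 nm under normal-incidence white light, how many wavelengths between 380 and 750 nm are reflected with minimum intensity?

1

Top surface (1.0 → 1.41): reflection off a higher-index medium gives a half-wave phase shift.
Ray reflecting at the bottom interface goes from n = 1.41 toward n = 1.0: no phase shift.
Net: one phase inversion between the two reflected rays.
So the condition for destructive reflection is 2 n t = m λ.
λ = 2 n t / m = 995 / m nm.
m=1: 995 nm (IR); m=2: 498 nm (visible); m=3: 332 nm (UV).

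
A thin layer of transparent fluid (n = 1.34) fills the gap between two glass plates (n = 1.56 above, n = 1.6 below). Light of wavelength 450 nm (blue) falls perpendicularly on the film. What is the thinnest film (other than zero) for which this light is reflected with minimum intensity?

Ray reflecting at the top interface goes from n = 1.56 toward n = 1.34: no phase shift.
Ray reflecting at the bottom interface goes from n = 1.34 toward n = 1.6: a half-wave phase shift.
The two reflections differ by half a wavelength.
For minimum reflection here: 2 n t = m λ.
Minimum nonzero at m = 1: t = λ / (2 n) = 450 / (2 × 1.34) = 168 nm.

168 nm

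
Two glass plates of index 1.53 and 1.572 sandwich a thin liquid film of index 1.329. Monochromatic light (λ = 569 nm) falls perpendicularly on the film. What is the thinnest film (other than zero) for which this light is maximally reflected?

Top surface (1.53 → 1.329): reflection off a lower-index medium gives no phase shift.
Ray reflecting at the bottom interface goes from n = 1.329 toward n = 1.572: a half-wave phase shift.
Net: one phase inversion between the two reflected rays.
So the condition for constructive reflection is 2 n t = (m + ½) λ.
Minimum at m = 0: t = λ / (4 n) = 569 / (4 × 1.329) = 107 nm.

107 nm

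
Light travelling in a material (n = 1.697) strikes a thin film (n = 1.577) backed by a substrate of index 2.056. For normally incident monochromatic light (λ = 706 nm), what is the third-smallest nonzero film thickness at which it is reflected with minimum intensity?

672 nm

Ray reflecting at the top interface goes from n = 1.697 toward n = 1.577: no phase shift.
Bottom surface (1.577 → 2.056): reflection off a higher-index medium gives a half-wave phase shift.
Exactly one π shift → a net half-wave offset.
With one net inversion, destructive interference in reflection requires 2 n t = m λ.
The third-smallest nonzero thickness corresponds to m = 3: t = m λ / (2 n) = 3.00 × 706 / (2 × 1.577) = 672 nm.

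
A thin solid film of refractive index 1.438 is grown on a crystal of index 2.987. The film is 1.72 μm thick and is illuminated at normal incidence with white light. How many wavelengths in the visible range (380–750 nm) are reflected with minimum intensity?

Top surface (1.0 → 1.438): reflection off a higher-index medium gives a half-wave phase shift.
Bottom surface (1.438 → 2.987): reflection off a higher-index medium gives a half-wave phase shift.
Net: no relative phase inversion (both shifts match).
For minimum reflection here: 2 n t = (m + ½) λ.
λ = 2 n t / (m + ½) = 4947 / (m + ½) nm.
m=6: 761 nm (IR); m=7: 660 nm (visible); m=8: 582 nm (visible); m=9: 521 nm (visible); m=10: 471 nm (visible); m=11: 430 nm (visible); m=12: 396 nm (visible); m=13: 366 nm (UV).

6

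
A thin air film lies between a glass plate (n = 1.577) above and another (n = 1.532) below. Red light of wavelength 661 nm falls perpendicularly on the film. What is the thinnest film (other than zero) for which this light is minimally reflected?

Ray reflecting at the top interface goes from n = 1.577 toward n = 1.0: no phase shift.
Ray reflecting at the bottom interface goes from n = 1.0 toward n = 1.532: a half-wave phase shift.
Exactly one π shift → a net half-wave offset.
For dark reflection here: 2 n t = m λ.
Minimum nonzero at m = 1: t = λ / (2 n) = 661 / (2 × 1.0) = 331 nm.

331 nm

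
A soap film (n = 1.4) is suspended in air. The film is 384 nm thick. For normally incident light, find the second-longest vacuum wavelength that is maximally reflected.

717 nm

Top surface (1.0 → 1.4): reflection off a higher-index medium gives a half-wave phase shift.
At the lower boundary (n = 1.4 to n = 1.0) the reflected ray undergoes no phase shift.
The two reflections differ by half a wavelength.
With one net inversion, constructive interference in reflection requires 2 n t = (m + ½) λ.
λ = 2 n t / (m + ½). The second-longest wavelength is m = 1: λ = 2 × 1.4 × 384 / 1.50 = 717 nm.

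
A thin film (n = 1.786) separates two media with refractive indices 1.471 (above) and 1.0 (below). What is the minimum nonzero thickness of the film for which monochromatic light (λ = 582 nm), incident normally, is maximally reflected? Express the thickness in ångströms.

815 Å

Ray reflecting at the top interface goes from n = 1.471 toward n = 1.786: a half-wave phase shift.
At the lower boundary (n = 1.786 to n = 1.0) the reflected ray undergoes no phase shift.
The two reflections differ by half a wavelength.
With one net inversion, constructive interference in reflection requires 2 n t = (m + ½) λ.
Minimum at m = 0: t = λ / (4 n) = 582 / (4 × 1.786) = 81.5 nm.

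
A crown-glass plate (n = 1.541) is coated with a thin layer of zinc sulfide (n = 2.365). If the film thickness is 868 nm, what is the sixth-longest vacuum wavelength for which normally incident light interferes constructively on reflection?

746 nm

Ray reflecting at the top interface goes from n = 1.0 toward n = 2.365: a half-wave phase shift.
At the lower boundary (n = 2.365 to n = 1.541) the reflected ray undergoes no phase shift.
Net: one phase inversion between the two reflected rays.
With one net inversion, constructive interference in reflection requires 2 n t = (m + ½) λ.
λ = 2 n t / (m + ½). The sixth-longest wavelength is m = 5: λ = 2 × 2.365 × 868 / 5.50 = 746 nm.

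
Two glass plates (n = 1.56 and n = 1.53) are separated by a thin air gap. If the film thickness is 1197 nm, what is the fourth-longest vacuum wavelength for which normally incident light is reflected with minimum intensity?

599 nm

Top surface (1.56 → 1.0): reflection off a lower-index medium gives no phase shift.
Ray reflecting at the bottom interface goes from n = 1.0 toward n = 1.53: a half-wave phase shift.
The two reflections differ by half a wavelength.
So the condition for destructive reflection is 2 n t = m λ.
λ = 2 n t / m. The fourth-longest wavelength is m = 4: λ = 2 × 1.0 × 1197 / 4.00 = 599 nm.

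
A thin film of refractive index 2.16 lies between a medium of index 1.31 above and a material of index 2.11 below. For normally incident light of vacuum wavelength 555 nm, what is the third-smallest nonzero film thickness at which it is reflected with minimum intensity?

385 nm

At the upper boundary (n = 1.31 to n = 2.16) the reflected ray undergoes a half-wave phase shift.
Bottom surface (2.16 → 2.11): reflection off a lower-index medium gives no phase shift.
The two reflections differ by half a wavelength.
So the condition for destructive reflection is 2 n t = m λ.
The third-smallest nonzero thickness corresponds to m = 3: t = m λ / (2 n) = 3.00 × 555 / (2 × 2.16) = 385 nm.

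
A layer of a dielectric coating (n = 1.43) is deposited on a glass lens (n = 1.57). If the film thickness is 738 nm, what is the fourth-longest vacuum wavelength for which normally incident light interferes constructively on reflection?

528 nm

At the upper boundary (n = 1.0 to n = 1.43) the reflected ray undergoes a half-wave phase shift.
Bottom surface (1.43 → 1.57): reflection off a higher-index medium gives a half-wave phase shift.
The two reflections carry the same phase change, so no net offset.
With no net inversion, constructive interference in reflection requires 2 n t = m λ.
λ = 2 n t / m. The fourth-longest wavelength is m = 4: λ = 2 × 1.43 × 738 / 4.00 = 528 nm.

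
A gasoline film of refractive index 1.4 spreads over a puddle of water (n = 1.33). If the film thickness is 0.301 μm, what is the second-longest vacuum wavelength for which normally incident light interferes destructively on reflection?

Ray reflecting at the top interface goes from n = 1.0 toward n = 1.4: a half-wave phase shift.
At the lower boundary (n = 1.4 to n = 1.33) the reflected ray undergoes no phase shift.
The two reflections differ by half a wavelength.
So the condition for destructive reflection is 2 n t = m λ.
λ = 2 n t / m. The second-longest wavelength is m = 2: λ = 2 × 1.4 × 301 / 2.00 = 421 nm.

421 nm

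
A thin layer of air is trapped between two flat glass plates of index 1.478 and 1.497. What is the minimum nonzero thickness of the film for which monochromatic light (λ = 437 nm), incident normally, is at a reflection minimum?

219 nm

Ray reflecting at the top interface goes from n = 1.478 toward n = 1.0: no phase shift.
At the lower boundary (n = 1.0 to n = 1.497) the reflected ray undergoes a half-wave phase shift.
The two reflections differ by half a wavelength.
So the condition for destructive reflection is 2 n t = m λ.
Minimum nonzero at m = 1: t = λ / (2 n) = 437 / (2 × 1.0) = 219 nm.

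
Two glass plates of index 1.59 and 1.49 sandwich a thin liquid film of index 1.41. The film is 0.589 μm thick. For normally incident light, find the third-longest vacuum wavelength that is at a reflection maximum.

664 nm

Top surface (1.59 → 1.41): reflection off a lower-index medium gives no phase shift.
Bottom surface (1.41 → 1.49): reflection off a higher-index medium gives a half-wave phase shift.
Net: one phase inversion between the two reflected rays.
For maximum reflection here: 2 n t = (m + ½) λ.
λ = 2 n t / (m + ½). The third-longest wavelength is m = 2: λ = 2 × 1.41 × 589 / 2.50 = 664 nm.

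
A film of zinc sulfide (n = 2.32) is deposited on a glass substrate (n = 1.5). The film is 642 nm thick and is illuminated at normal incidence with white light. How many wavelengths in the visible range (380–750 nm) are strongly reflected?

4

At the upper boundary (n = 1.0 to n = 2.32) the reflected ray undergoes a half-wave phase shift.
At the lower boundary (n = 2.32 to n = 1.5) the reflected ray undergoes no phase shift.
Net: one phase inversion between the two reflected rays.
So the condition for constructive reflection is 2 n t = (m + ½) λ.
λ = 2 n t / (m + ½) = 2979 / (m + ½) nm.
m=3: 851 nm (IR); m=4: 662 nm (visible); m=5: 542 nm (visible); m=6: 458 nm (visible); m=7: 397 nm (visible); m=8: 350 nm (UV).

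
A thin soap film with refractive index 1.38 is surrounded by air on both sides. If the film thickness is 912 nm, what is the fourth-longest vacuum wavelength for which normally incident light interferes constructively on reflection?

Top surface (1.0 → 1.38): reflection off a higher-index medium gives a half-wave phase shift.
At the lower boundary (n = 1.38 to n = 1.0) the reflected ray undergoes no phase shift.
Exactly one π shift → a net half-wave offset.
With one net inversion, constructive interference in reflection requires 2 n t = (m + ½) λ.
λ = 2 n t / (m + ½). The fourth-longest wavelength is m = 3: λ = 2 × 1.38 × 912 / 3.50 = 719 nm.

719 nm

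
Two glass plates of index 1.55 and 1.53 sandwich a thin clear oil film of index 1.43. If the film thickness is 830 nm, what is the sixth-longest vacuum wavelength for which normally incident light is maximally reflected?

432 nm

Ray reflecting at the top interface goes from n = 1.55 toward n = 1.43: no phase shift.
At the lower boundary (n = 1.43 to n = 1.53) the reflected ray undergoes a half-wave phase shift.
The two reflections differ by half a wavelength.
So the condition for constructive reflection is 2 n t = (m + ½) λ.
λ = 2 n t / (m + ½). The sixth-longest wavelength is m = 5: λ = 2 × 1.43 × 830 / 5.50 = 432 nm.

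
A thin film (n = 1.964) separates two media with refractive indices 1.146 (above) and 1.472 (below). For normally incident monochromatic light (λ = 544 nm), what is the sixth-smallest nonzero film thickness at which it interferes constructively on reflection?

Top surface (1.146 → 1.964): reflection off a higher-index medium gives a half-wave phase shift.
At the lower boundary (n = 1.964 to n = 1.472) the reflected ray undergoes no phase shift.
Exactly one π shift → a net half-wave offset.
With one net inversion, constructive interference in reflection requires 2 n t = (m + ½) λ.
The sixth-smallest nonzero thickness corresponds to m = 5: t = (m + ½) λ / (2 n) = 5.50 × 544 / (2 × 1.964) = 762 nm.

762 nm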